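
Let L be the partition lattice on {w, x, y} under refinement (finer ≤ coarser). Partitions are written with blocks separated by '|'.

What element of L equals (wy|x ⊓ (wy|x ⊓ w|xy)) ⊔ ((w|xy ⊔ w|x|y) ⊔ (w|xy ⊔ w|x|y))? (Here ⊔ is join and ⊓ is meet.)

wy|x ∧ w|xy = w|x|y
wy|x ∧ w|x|y = w|x|y
w|xy ∨ w|x|y = w|xy
w|xy ∨ w|x|y = w|xy
w|xy ∨ w|xy = w|xy
w|x|y ∨ w|xy = w|xy

w|xy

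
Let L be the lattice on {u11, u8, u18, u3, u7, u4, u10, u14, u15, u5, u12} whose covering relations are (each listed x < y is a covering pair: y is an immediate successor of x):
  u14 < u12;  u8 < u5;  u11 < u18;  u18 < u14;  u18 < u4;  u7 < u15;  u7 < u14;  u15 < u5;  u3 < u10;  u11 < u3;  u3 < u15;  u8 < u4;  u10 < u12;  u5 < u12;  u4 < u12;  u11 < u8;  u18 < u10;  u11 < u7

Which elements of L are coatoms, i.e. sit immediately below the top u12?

The coatoms are exactly the elements covered by u12: u10, u14, u4, u5.

u10, u14, u4, u5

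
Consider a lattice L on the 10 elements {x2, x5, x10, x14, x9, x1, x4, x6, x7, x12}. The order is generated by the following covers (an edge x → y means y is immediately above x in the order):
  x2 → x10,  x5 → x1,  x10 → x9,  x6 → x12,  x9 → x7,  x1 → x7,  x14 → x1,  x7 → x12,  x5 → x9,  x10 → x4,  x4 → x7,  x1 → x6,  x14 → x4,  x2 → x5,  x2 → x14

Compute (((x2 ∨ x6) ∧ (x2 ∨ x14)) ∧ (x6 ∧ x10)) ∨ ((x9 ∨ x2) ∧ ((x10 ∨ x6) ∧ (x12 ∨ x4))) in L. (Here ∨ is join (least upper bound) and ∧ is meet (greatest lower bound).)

x2 ∨ x6 = x6
x2 ∨ x14 = x14
x6 ∧ x14 = x14
x6 ∧ x10 = x2
x14 ∧ x2 = x2
x9 ∨ x2 = x9
x10 ∨ x6 = x12
x12 ∨ x4 = x12
x12 ∧ x12 = x12
x9 ∧ x12 = x9
x2 ∨ x9 = x9

x9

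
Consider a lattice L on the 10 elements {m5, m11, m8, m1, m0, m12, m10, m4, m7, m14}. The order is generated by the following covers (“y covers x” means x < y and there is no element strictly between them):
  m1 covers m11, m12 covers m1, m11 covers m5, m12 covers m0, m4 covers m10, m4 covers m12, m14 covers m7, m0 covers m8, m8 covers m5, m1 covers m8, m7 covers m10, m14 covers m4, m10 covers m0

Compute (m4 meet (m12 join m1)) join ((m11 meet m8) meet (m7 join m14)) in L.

m12

m12 ∨ m1 = m12
m4 ∧ m12 = m12
m11 ∧ m8 = m5
m7 ∨ m14 = m14
m5 ∧ m14 = m5
m12 ∨ m5 = m12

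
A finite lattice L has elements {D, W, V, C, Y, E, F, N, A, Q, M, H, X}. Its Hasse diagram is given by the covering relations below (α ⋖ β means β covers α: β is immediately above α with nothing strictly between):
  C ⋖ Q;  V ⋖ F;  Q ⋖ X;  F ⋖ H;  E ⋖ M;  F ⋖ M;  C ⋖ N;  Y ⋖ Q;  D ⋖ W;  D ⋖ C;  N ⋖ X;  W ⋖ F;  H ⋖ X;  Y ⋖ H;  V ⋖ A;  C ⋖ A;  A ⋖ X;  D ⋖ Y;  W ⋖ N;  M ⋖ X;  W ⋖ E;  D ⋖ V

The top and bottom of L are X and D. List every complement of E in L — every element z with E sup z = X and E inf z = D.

Need z with E ∨ z = X and E ∧ z = D.
Checking each element gives: A, C, Q, Y.

A, C, Q, Y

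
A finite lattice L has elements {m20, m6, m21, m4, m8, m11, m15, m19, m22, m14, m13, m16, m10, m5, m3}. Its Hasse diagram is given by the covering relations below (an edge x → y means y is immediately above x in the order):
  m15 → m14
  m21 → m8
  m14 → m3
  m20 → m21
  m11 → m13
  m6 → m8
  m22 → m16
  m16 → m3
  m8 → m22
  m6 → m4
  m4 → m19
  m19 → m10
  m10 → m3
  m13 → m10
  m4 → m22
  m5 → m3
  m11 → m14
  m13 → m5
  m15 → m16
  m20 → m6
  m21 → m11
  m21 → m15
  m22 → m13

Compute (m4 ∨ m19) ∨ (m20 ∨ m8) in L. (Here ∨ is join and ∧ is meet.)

m4 ∨ m19 = m19
m20 ∨ m8 = m8
m19 ∨ m8 = m10

m10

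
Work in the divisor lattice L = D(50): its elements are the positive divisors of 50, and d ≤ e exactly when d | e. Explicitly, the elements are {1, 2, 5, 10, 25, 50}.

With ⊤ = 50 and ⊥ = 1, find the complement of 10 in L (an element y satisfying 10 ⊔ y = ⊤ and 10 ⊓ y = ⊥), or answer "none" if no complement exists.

none

For every candidate y, either 10 ∨ y ≠ 50 or 10 ∧ y ≠ 1; no complement exists.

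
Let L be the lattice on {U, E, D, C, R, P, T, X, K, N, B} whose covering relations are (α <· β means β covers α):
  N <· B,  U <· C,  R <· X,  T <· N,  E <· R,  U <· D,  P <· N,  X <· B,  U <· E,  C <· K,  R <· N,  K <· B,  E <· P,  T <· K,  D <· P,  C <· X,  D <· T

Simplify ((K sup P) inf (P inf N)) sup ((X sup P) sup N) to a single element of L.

B

K ∨ P = B
P ∧ N = P
B ∧ P = P
X ∨ P = B
B ∨ N = B
P ∨ B = B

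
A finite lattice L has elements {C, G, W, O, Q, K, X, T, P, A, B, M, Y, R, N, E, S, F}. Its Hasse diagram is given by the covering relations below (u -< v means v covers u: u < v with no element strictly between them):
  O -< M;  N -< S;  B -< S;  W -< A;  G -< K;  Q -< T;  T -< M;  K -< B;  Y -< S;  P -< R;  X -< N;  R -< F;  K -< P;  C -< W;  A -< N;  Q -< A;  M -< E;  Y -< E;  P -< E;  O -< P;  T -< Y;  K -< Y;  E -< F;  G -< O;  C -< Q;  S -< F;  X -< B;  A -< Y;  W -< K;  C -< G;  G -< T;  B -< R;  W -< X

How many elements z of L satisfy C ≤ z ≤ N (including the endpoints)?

The interval [C, N] = {A, C, N, Q, W, X}, which has 6 elements.

6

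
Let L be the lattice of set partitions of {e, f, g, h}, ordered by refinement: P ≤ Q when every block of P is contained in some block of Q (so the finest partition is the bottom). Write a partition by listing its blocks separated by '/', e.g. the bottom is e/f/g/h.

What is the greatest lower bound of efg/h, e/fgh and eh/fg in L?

The meet (common refinement) of efg/h, e/fgh, eh/fg intersects blocks pairwise, giving e/fg/h.

e/fg/h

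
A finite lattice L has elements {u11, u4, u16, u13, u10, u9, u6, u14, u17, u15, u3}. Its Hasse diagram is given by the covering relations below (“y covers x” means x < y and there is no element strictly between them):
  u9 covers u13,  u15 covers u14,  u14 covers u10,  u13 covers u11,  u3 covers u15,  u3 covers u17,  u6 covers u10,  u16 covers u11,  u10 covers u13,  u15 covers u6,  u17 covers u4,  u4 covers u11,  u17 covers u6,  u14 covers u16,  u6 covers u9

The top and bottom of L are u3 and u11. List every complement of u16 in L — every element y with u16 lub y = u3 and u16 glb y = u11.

u17, u4

Need y with u16 ∨ y = u3 and u16 ∧ y = u11.
Checking each element gives: u17, u4.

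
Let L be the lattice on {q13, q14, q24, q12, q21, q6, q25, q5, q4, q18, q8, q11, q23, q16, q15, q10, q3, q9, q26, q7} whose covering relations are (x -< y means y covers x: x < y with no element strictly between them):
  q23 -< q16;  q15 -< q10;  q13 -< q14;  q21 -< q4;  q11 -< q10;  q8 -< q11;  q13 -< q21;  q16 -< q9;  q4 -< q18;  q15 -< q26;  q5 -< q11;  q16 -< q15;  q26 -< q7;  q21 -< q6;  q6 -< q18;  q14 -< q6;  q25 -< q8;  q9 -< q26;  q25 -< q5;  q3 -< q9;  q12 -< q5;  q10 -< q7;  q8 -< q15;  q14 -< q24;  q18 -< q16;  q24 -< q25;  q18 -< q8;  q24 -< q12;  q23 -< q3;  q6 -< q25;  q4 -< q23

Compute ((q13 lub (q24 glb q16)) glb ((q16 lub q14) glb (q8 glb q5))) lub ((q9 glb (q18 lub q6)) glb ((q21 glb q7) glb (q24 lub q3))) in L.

q6

q24 ∧ q16 = q14
q13 ∨ q14 = q14
q16 ∨ q14 = q16
q8 ∧ q5 = q25
q16 ∧ q25 = q6
q14 ∧ q6 = q14
q18 ∨ q6 = q18
q9 ∧ q18 = q18
q21 ∧ q7 = q21
q24 ∨ q3 = q26
q21 ∧ q26 = q21
q18 ∧ q21 = q21
q14 ∨ q21 = q6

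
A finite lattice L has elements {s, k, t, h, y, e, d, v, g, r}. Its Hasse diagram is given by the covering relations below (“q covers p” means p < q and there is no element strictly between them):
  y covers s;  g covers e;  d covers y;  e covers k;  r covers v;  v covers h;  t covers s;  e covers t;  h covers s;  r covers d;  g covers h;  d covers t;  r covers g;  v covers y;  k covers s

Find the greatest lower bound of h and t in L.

s

Common lower bounds of {h, t}: s.
The greatest among these is s.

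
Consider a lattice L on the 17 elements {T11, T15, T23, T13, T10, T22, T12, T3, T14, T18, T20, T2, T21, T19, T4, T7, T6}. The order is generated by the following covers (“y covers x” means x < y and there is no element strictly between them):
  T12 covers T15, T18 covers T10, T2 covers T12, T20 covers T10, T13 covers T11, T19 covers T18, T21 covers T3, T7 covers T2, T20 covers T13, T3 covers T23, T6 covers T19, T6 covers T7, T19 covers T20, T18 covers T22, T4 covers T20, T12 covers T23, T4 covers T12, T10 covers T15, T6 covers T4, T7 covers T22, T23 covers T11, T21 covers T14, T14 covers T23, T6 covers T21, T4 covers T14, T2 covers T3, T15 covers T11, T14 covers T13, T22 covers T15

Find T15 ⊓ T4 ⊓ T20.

Common lower bounds of {T15, T4, T20}: T11, T15.
The greatest among these is T15.

T15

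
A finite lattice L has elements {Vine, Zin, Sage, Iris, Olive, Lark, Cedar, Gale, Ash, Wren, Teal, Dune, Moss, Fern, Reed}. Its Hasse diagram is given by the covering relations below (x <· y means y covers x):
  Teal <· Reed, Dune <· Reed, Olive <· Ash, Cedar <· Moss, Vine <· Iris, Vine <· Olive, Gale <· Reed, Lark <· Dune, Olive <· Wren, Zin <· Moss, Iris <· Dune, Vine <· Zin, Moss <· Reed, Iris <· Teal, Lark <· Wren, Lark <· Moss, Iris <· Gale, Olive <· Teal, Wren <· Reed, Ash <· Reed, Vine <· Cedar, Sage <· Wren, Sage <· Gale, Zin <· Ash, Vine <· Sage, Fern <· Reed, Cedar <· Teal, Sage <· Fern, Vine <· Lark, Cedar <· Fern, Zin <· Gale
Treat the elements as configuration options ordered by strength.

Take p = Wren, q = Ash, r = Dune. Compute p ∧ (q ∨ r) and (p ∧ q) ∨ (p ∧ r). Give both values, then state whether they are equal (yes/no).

Wren; Wren; yes

q ∨ r = Reed, so p ∧ (q ∨ r) = Wren ∧ Reed = Wren.
p ∧ q = Olive and p ∧ r = Lark, so (p ∧ q) ∨ (p ∧ r) = Olive ∨ Lark = Wren.
Equal: yes.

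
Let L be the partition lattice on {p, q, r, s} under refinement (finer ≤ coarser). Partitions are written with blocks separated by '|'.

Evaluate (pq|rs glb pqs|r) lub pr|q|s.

pqr|s

pq|rs ∧ pqs|r = pq|r|s
pq|r|s ∨ pr|q|s = pqr|s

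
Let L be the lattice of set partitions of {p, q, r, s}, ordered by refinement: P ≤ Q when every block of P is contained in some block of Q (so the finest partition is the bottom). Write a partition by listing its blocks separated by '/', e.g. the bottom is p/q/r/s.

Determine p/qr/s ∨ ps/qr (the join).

ps/qr

Common upper bounds of {p/qr/s, ps/qr}: pqrs, ps/qr.
The least among these is ps/qr.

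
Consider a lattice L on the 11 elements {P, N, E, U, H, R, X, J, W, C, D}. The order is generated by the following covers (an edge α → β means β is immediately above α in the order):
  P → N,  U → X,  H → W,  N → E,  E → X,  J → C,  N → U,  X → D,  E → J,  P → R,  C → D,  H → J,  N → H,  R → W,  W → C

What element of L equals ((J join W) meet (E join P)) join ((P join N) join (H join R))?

C

J ∨ W = C
E ∨ P = E
C ∧ E = E
P ∨ N = N
H ∨ R = W
N ∨ W = W
E ∨ W = C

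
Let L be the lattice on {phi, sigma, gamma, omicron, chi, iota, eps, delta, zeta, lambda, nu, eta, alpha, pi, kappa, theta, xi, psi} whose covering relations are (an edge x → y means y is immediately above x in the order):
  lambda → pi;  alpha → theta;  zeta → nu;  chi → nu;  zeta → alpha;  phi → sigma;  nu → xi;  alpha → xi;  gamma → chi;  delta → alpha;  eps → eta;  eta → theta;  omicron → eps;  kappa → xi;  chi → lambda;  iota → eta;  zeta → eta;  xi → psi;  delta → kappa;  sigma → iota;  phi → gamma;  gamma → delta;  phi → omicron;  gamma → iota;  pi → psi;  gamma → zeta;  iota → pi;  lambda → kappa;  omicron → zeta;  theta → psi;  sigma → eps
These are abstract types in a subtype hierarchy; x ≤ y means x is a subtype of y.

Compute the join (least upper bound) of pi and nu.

psi

Common upper bounds of {pi, nu}: psi.
The least among these is psi.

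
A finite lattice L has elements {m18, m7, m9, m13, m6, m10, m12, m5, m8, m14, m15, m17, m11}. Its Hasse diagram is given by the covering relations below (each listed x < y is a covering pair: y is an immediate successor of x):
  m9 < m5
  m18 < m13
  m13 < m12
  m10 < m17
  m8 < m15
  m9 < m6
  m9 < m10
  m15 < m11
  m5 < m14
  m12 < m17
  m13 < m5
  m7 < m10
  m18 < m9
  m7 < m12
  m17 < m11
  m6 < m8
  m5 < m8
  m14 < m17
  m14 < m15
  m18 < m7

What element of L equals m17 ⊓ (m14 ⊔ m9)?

m14 ∨ m9 = m14
m17 ∧ m14 = m14

m14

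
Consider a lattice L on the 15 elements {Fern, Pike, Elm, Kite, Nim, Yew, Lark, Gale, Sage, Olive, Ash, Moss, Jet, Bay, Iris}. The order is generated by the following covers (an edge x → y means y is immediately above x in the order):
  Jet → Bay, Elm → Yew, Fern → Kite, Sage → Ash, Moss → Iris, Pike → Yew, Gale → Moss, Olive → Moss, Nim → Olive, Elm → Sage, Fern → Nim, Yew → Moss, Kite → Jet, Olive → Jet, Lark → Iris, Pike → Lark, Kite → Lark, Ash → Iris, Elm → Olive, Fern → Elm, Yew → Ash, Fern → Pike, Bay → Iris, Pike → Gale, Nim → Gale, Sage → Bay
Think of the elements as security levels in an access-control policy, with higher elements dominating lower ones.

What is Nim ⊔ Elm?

Common upper bounds of {Nim, Elm}: Bay, Iris, Jet, Moss, Olive.
The least among these is Olive.

Olive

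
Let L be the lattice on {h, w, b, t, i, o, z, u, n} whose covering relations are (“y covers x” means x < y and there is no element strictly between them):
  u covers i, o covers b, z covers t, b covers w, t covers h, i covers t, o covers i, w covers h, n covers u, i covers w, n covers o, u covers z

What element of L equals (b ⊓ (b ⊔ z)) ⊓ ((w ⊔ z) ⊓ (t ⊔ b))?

w

b ∨ z = n
b ∧ n = b
w ∨ z = u
t ∨ b = o
u ∧ o = i
b ∧ i = w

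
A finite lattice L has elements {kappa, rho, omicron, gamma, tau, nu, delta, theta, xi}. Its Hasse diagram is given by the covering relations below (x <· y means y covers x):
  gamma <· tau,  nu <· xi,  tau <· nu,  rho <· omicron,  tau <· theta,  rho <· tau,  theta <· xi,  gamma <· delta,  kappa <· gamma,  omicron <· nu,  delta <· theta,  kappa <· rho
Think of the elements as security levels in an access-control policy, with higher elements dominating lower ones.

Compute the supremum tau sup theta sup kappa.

theta

Common upper bounds of {tau, theta, kappa}: theta, xi.
The least among these is theta.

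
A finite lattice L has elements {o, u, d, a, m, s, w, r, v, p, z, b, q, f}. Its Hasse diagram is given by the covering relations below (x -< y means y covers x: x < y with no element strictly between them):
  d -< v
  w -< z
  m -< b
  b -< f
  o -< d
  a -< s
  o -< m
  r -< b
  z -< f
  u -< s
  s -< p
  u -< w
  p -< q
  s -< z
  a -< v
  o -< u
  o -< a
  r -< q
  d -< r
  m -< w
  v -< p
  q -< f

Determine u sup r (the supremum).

q

Common upper bounds of {u, r}: f, q.
The least among these is q.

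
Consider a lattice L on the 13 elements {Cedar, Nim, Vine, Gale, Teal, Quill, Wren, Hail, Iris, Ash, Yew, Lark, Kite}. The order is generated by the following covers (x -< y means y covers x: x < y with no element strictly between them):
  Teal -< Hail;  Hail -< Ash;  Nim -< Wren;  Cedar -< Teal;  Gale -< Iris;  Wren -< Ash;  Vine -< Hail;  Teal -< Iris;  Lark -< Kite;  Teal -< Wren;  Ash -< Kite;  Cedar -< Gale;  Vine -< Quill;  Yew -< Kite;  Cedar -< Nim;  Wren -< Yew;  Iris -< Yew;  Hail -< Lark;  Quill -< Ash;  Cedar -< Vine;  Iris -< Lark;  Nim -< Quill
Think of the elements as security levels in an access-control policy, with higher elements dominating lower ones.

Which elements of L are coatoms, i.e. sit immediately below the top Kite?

The coatoms are exactly the elements covered by Kite: Ash, Lark, Yew.

Ash, Lark, Yew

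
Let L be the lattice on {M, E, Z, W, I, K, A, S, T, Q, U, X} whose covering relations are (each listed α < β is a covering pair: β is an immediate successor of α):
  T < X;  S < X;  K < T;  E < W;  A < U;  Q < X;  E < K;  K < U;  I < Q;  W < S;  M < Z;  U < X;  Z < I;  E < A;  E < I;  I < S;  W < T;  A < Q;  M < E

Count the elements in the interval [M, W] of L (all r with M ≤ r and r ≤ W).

3

The interval [M, W] = {E, M, W}, which has 3 elements.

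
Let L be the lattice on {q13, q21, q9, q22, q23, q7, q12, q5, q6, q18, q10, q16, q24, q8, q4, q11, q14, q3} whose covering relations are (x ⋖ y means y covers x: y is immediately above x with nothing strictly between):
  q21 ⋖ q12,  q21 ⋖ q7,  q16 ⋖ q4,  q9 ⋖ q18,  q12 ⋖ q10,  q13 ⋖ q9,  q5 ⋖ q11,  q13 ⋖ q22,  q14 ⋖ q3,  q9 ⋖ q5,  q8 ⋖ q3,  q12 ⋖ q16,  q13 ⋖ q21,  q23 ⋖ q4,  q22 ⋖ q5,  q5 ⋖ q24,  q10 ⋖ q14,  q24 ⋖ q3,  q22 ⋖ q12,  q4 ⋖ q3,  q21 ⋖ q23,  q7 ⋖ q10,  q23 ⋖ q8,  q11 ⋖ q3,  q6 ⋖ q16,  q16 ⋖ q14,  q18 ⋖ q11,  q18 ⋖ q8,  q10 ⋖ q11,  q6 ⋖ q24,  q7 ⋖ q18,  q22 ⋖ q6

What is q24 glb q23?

Common lower bounds of {q24, q23}: q13.
The greatest among these is q13.

q13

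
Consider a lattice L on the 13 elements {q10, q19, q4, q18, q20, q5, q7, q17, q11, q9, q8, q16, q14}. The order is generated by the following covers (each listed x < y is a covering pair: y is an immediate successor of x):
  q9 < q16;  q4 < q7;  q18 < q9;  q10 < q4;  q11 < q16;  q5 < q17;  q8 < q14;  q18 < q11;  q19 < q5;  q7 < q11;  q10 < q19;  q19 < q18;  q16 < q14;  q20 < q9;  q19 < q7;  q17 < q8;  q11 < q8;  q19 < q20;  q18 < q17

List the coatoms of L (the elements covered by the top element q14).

q16, q8

The coatoms are exactly the elements covered by q14: q16, q8.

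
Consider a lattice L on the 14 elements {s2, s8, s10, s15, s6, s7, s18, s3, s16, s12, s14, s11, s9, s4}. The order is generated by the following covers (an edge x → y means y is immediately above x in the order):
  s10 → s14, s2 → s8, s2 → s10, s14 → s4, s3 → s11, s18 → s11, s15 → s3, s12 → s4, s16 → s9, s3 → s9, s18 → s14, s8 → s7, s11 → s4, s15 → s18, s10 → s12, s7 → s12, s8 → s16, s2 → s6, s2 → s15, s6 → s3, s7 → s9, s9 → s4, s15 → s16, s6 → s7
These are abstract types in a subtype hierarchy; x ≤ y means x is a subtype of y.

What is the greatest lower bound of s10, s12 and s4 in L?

s10

Common lower bounds of {s10, s12, s4}: s10, s2.
The greatest among these is s10.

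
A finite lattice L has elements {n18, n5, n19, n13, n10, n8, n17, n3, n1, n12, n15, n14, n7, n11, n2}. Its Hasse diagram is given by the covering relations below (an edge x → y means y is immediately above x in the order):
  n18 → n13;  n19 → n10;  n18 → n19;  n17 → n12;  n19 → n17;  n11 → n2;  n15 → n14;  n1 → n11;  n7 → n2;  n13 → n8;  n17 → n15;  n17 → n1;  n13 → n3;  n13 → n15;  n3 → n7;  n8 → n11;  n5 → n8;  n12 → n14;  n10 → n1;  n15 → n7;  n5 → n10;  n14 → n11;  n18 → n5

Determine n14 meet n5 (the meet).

Common lower bounds of {n14, n5}: n18.
The greatest among these is n18.

n18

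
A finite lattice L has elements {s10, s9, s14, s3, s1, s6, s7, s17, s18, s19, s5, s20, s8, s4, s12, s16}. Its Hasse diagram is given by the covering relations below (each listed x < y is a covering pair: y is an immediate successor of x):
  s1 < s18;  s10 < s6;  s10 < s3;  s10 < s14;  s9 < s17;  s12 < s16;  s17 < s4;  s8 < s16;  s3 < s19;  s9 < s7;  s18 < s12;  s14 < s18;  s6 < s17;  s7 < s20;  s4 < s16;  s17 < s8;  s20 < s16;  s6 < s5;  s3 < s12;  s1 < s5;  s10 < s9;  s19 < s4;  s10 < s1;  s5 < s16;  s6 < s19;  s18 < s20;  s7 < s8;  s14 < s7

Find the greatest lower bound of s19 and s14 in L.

s10

Common lower bounds of {s19, s14}: s10.
The greatest among these is s10.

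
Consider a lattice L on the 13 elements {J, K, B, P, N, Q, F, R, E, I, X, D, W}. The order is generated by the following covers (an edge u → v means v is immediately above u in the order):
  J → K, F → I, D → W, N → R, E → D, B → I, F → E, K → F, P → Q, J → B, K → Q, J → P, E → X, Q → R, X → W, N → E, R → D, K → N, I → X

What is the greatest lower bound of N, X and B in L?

J

Common lower bounds of {N, X, B}: J.
The greatest among these is J.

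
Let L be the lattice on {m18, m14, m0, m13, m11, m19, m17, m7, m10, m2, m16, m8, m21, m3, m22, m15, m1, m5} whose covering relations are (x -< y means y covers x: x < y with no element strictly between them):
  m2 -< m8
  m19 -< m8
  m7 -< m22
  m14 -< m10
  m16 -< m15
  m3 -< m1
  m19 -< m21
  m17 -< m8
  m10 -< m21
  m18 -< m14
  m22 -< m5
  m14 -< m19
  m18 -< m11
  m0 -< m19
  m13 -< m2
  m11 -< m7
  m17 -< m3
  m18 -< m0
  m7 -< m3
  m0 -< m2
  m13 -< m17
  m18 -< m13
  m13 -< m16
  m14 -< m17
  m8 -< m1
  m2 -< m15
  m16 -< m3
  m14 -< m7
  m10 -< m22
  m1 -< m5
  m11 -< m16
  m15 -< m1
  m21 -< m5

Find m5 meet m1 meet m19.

Common lower bounds of {m5, m1, m19}: m0, m14, m18, m19.
The greatest among these is m19.

m19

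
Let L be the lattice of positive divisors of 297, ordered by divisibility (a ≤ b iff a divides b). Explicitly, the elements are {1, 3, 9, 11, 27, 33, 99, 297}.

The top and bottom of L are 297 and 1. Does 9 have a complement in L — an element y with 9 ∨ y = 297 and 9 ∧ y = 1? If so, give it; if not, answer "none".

none

For every candidate y, either 9 ∨ y ≠ 297 or 9 ∧ y ≠ 1; no complement exists.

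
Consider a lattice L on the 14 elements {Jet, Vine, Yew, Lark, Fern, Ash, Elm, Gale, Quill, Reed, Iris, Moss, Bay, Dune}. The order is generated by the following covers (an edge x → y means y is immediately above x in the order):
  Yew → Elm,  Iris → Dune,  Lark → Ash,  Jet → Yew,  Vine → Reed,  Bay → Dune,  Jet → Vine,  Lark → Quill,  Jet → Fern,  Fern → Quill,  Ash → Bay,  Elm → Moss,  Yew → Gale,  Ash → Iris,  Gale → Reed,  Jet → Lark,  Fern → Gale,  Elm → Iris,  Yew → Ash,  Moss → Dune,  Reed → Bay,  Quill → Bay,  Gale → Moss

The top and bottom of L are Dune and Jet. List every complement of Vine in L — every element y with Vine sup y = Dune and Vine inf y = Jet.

Need y with Vine ∨ y = Dune and Vine ∧ y = Jet.
Checking each element gives: Elm, Iris, Moss.

Elm, Iris, Moss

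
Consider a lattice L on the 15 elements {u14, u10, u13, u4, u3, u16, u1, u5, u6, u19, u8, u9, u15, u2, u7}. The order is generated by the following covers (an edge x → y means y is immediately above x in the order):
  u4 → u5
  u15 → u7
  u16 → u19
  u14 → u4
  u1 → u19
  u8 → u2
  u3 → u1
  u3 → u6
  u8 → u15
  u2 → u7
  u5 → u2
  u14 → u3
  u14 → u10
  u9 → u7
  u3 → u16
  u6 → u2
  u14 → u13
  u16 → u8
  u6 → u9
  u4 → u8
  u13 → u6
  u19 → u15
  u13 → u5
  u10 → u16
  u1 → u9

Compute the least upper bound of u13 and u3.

Common upper bounds of {u13, u3}: u2, u6, u7, u9.
The least among these is u6.

u6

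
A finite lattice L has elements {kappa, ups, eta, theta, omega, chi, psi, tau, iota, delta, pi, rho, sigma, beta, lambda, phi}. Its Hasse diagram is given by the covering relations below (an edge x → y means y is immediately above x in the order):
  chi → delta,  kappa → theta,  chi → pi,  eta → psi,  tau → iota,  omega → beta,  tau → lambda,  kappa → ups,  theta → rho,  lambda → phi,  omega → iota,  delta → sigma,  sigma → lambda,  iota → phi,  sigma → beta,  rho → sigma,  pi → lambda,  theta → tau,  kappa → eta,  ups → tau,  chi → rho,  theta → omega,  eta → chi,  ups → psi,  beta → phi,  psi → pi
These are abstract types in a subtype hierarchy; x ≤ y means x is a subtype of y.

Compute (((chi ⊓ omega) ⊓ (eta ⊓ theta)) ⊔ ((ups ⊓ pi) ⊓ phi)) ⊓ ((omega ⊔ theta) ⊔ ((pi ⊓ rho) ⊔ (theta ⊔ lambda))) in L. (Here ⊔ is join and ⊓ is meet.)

chi ∧ omega = kappa
eta ∧ theta = kappa
kappa ∧ kappa = kappa
ups ∧ pi = ups
ups ∧ phi = ups
kappa ∨ ups = ups
omega ∨ theta = omega
pi ∧ rho = chi
theta ∨ lambda = lambda
chi ∨ lambda = lambda
omega ∨ lambda = phi
ups ∧ phi = ups

ups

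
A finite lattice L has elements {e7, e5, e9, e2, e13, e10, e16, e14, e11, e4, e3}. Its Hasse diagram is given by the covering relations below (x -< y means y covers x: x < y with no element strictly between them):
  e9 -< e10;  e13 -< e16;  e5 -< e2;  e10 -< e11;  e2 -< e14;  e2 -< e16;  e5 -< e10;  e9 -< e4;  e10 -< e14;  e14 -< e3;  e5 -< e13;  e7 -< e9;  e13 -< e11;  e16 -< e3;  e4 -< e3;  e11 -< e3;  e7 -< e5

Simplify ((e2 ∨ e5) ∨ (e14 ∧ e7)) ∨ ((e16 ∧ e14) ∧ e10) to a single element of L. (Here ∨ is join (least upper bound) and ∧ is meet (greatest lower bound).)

e2 ∨ e5 = e2
e14 ∧ e7 = e7
e2 ∨ e7 = e2
e16 ∧ e14 = e2
e2 ∧ e10 = e5
e2 ∨ e5 = e2

e2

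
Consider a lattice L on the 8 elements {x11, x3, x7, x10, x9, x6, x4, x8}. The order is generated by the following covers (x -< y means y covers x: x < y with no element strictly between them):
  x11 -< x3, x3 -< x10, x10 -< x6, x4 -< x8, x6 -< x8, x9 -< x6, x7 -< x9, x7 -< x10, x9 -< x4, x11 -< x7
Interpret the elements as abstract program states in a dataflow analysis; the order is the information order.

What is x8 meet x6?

x6

Common lower bounds of {x8, x6}: x10, x11, x3, x6, x7, x9.
The greatest among these is x6.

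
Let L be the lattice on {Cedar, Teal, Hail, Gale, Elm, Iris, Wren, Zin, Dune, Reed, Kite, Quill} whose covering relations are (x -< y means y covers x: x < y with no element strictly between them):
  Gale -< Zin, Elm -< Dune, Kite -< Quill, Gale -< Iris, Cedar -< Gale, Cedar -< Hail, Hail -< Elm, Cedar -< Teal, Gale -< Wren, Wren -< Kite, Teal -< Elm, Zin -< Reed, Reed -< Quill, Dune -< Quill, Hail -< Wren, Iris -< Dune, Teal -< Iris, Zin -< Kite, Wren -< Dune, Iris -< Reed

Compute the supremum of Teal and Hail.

Elm

Common upper bounds of {Teal, Hail}: Dune, Elm, Quill.
The least among these is Elm.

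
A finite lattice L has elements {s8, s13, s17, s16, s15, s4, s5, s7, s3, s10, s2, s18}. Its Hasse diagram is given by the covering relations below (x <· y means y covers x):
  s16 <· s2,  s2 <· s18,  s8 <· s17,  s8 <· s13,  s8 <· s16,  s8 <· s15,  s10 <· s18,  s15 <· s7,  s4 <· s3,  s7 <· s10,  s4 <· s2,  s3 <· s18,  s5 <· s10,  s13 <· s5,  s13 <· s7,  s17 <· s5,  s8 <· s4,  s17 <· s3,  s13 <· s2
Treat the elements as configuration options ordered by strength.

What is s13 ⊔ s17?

Common upper bounds of {s13, s17}: s10, s18, s5.
The least among these is s5.

s5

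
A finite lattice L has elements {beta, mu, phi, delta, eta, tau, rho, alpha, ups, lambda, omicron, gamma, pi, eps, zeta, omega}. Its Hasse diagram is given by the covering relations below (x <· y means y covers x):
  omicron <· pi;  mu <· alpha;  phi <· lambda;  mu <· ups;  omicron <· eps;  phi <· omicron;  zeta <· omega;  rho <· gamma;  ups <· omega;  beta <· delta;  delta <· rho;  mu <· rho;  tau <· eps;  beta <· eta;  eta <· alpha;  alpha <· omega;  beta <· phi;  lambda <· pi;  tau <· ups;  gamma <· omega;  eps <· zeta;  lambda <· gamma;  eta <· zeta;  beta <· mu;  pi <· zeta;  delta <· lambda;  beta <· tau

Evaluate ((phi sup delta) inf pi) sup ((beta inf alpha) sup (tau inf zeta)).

phi ∨ delta = lambda
lambda ∧ pi = lambda
beta ∧ alpha = beta
tau ∧ zeta = tau
beta ∨ tau = tau
lambda ∨ tau = zeta

zeta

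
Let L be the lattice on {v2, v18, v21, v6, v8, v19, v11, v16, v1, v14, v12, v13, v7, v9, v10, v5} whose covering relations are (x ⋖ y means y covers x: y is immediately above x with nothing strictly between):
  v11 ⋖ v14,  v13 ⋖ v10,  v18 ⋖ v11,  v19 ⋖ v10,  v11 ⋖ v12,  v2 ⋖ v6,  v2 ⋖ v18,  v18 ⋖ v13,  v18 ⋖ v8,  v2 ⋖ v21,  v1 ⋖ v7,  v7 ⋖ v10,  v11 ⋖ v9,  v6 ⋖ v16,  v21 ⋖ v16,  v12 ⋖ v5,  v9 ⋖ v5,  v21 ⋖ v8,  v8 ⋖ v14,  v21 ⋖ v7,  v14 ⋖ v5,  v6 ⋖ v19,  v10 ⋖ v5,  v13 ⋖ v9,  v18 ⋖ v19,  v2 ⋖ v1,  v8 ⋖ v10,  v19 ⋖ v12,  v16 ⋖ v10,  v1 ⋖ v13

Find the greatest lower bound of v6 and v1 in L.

Common lower bounds of {v6, v1}: v2.
The greatest among these is v2.

v2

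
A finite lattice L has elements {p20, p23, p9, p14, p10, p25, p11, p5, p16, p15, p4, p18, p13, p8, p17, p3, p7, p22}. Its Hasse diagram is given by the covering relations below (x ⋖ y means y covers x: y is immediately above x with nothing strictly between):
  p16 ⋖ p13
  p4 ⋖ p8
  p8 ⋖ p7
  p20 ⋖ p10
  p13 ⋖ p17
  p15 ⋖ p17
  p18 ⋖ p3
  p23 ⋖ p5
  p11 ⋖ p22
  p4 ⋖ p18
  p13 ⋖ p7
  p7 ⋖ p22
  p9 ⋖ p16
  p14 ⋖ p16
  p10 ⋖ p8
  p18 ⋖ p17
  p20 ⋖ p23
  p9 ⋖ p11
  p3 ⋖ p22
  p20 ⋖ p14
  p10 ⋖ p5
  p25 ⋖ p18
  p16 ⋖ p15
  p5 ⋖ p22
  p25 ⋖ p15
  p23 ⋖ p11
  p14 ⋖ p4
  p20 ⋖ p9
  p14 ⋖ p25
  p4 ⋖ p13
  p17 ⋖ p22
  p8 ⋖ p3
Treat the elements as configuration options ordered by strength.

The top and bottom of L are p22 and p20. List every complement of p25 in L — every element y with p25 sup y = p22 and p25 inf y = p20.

p11, p23, p5

Need y with p25 ∨ y = p22 and p25 ∧ y = p20.
Checking each element gives: p11, p23, p5.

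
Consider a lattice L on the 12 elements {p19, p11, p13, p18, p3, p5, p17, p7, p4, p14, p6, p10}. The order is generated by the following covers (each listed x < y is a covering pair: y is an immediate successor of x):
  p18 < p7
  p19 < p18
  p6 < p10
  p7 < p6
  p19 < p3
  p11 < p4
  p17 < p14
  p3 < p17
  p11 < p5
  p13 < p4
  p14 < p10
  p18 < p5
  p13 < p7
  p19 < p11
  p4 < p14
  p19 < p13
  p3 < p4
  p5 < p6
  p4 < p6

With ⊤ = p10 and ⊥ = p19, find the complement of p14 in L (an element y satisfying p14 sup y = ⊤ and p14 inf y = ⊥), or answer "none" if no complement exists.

p18

Need y with p14 ∨ y = p10 and p14 ∧ y = p19.
Checking each element gives: p18.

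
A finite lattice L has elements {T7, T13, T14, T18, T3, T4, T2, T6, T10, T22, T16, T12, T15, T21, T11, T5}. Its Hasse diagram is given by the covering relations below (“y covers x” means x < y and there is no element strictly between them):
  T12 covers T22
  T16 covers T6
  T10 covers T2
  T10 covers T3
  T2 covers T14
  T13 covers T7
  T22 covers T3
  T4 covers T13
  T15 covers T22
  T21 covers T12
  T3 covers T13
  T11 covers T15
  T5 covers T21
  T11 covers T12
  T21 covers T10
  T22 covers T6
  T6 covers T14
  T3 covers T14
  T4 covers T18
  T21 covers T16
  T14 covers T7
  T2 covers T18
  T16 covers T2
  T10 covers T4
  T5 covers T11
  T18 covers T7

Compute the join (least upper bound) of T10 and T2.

T10

Common upper bounds of {T10, T2}: T10, T21, T5.
The least among these is T10.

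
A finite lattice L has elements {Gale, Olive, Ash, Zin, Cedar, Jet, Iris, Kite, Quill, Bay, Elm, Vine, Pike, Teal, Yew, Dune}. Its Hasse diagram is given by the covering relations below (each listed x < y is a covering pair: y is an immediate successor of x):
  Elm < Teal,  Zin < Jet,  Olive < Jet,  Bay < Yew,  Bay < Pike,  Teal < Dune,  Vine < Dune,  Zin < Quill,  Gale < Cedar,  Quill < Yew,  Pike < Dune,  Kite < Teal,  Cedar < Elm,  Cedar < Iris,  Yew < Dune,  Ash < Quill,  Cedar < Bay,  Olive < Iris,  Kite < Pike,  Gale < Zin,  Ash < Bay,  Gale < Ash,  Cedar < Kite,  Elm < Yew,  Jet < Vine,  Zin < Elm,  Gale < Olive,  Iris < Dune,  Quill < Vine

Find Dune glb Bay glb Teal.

Cedar

Common lower bounds of {Dune, Bay, Teal}: Cedar, Gale.
The greatest among these is Cedar.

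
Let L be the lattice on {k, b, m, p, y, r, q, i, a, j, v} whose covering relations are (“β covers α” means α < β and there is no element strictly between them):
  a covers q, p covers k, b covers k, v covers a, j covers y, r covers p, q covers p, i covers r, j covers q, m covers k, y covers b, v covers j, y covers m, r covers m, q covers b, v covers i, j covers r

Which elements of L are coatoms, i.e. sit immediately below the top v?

a, i, j

The coatoms are exactly the elements covered by v: a, i, j.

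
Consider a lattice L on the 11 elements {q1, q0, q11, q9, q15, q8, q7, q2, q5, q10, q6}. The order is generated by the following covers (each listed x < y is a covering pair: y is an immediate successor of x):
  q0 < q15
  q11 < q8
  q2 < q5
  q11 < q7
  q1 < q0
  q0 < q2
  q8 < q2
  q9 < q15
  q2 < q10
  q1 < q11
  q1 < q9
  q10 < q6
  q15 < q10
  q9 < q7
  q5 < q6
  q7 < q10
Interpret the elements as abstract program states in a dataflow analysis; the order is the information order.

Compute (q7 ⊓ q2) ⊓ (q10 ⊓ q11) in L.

q11

q7 ∧ q2 = q11
q10 ∧ q11 = q11
q11 ∧ q11 = q11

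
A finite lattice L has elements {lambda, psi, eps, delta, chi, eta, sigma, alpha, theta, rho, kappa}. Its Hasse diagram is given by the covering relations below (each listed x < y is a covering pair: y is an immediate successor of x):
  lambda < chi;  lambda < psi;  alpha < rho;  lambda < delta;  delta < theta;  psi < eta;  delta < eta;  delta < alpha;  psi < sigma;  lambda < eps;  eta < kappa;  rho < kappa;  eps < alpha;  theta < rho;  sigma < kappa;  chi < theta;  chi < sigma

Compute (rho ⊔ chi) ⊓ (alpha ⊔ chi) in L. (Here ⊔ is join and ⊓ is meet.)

rho

rho ∨ chi = rho
alpha ∨ chi = rho
rho ∧ rho = rho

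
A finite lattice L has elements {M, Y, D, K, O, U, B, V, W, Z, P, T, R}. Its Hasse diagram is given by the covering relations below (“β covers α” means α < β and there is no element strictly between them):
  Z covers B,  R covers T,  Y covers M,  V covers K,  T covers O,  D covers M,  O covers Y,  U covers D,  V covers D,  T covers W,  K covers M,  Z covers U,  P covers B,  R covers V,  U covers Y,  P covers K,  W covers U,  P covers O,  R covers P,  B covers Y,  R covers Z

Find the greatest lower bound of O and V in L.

M

Common lower bounds of {O, V}: M.
The greatest among these is M.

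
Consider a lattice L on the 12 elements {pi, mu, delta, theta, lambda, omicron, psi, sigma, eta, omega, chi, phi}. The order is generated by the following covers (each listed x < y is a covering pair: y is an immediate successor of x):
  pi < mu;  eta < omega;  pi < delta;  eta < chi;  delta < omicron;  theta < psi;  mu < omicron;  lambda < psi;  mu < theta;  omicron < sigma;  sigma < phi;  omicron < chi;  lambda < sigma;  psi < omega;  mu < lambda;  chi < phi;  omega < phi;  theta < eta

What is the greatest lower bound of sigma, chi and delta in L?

delta

Common lower bounds of {sigma, chi, delta}: delta, pi.
The greatest among these is delta.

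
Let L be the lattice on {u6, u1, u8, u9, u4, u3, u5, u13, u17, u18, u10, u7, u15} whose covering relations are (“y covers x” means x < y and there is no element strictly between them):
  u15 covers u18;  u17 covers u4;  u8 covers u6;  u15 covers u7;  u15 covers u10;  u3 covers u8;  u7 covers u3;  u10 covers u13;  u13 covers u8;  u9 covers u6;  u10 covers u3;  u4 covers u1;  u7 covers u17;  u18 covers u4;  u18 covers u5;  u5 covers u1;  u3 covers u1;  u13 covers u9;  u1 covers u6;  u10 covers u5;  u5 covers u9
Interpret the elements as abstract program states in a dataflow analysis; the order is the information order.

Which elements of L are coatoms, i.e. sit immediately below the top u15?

The coatoms are exactly the elements covered by u15: u10, u18, u7.

u10, u18, u7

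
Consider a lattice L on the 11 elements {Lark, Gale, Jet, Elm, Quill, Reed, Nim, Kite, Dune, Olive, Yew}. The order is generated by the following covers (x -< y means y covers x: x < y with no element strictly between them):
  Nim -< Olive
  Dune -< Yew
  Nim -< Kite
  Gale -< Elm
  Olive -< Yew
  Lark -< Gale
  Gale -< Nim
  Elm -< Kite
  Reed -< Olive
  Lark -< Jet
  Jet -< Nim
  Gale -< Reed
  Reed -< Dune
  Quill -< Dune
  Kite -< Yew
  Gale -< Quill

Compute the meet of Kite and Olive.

Common lower bounds of {Kite, Olive}: Gale, Jet, Lark, Nim.
The greatest among these is Nim.

Nim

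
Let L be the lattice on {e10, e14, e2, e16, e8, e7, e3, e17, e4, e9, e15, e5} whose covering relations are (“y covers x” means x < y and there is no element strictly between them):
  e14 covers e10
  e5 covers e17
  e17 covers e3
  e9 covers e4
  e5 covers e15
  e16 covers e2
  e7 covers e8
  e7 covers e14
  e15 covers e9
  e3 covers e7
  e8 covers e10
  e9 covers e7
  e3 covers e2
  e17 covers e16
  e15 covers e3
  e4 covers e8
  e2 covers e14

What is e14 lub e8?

e7

Common upper bounds of {e14, e8}: e15, e17, e3, e5, e7, e9.
The least among these is e7.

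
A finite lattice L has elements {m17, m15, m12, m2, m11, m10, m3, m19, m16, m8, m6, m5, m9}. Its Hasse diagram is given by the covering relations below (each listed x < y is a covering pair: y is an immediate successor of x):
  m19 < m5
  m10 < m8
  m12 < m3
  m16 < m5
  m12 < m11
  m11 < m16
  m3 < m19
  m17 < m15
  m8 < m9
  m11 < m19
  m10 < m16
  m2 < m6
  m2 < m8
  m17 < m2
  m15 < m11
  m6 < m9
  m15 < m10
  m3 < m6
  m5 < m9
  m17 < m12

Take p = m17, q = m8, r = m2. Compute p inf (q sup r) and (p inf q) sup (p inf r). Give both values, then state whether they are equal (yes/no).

m17; m17; yes

q sup r = m8, so p inf (q sup r) = m17 inf m8 = m17.
p inf q = m17 and p inf r = m17, so (p inf q) sup (p inf r) = m17 sup m17 = m17.
Equal: yes.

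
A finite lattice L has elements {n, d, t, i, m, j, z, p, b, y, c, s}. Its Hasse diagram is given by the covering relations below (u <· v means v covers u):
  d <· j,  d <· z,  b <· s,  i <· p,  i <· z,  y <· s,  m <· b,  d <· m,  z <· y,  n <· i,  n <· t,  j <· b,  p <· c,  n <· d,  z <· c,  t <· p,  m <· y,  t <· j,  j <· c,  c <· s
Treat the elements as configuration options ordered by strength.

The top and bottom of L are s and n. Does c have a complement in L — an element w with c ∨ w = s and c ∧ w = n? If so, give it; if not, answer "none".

none

For every candidate w, either c ∨ w ≠ s or c ∧ w ≠ n; no complement exists.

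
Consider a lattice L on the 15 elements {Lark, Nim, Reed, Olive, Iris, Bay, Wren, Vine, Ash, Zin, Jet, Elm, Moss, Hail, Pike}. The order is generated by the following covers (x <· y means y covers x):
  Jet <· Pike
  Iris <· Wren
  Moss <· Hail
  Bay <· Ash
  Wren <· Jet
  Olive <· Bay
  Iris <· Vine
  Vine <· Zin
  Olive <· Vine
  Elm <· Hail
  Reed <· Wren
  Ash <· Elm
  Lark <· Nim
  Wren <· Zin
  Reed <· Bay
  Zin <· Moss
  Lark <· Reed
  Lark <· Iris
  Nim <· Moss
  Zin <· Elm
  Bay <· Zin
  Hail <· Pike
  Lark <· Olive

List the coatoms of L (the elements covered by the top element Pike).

The coatoms are exactly the elements covered by Pike: Hail, Jet.

Hail, Jet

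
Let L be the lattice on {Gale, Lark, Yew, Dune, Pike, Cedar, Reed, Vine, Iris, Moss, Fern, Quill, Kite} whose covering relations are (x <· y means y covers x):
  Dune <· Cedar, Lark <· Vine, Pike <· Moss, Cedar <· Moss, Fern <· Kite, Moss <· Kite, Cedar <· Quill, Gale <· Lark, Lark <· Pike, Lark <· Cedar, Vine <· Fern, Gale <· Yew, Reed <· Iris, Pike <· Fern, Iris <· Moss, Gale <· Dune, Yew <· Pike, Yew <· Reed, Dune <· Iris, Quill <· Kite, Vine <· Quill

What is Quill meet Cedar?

Cedar

Common lower bounds of {Quill, Cedar}: Cedar, Dune, Gale, Lark.
The greatest among these is Cedar.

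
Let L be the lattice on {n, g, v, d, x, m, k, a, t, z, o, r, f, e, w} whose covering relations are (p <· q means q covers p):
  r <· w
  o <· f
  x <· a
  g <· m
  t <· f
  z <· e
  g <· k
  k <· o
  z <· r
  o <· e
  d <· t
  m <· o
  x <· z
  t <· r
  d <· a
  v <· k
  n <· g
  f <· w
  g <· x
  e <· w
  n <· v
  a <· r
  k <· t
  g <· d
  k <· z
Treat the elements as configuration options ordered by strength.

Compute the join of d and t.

Common upper bounds of {d, t}: f, r, t, w.
The least among these is t.

t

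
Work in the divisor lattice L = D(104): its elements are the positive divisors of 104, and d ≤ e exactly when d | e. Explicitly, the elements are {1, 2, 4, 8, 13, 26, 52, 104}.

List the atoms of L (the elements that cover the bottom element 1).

The atoms are exactly the elements that cover 1: 13, 2.

13, 2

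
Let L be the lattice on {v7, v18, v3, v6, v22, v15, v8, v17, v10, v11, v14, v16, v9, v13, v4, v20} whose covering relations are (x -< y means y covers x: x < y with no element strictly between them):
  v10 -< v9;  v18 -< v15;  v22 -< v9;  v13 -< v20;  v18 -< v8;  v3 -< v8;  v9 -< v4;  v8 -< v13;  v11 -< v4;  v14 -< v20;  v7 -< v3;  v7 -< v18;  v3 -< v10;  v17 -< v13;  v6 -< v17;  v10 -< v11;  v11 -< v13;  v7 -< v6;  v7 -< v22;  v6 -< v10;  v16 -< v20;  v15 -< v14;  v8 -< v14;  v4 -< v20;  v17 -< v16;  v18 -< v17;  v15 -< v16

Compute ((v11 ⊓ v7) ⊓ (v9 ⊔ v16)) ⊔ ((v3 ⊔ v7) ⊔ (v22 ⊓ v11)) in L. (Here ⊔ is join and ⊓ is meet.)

v11 ∧ v7 = v7
v9 ∨ v16 = v20
v7 ∧ v20 = v7
v3 ∨ v7 = v3
v22 ∧ v11 = v7
v3 ∨ v7 = v3
v7 ∨ v3 = v3

v3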